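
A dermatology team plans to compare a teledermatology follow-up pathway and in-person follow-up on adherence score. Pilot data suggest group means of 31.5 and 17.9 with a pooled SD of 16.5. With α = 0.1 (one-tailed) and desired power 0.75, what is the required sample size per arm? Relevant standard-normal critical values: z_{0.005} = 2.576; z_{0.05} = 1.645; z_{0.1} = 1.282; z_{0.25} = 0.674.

Cohen's d = |M₁ − M₂| / SD_pooled = |31.5 − 17.9| / 16.5 = 13.6 / 16.5 = 0.824.
For two independent groups with equal n: n = 2·((z_{α} + z_β) / d)².
z_{α} + z_β = 1.282 + 0.674 = 1.956.
n = 2 × (1.956 / 0.824)² = 2 × 2.374² = 2 × 5.63 = 11.3.
Round up to the next whole participant.

n = 12 per group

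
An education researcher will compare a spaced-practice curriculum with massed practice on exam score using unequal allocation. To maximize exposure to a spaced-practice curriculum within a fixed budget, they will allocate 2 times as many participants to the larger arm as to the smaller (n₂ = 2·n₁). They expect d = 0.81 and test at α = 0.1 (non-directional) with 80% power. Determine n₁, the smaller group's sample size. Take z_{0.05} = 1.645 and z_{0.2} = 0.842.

n₁ = 15

With allocation ratio k = n₂/n₁ = 2, Var(x̄₁−x̄₂) = σ²(1/n₁ + 1/(k·n₁)) = σ²·(k+1)/(k·n₁).
So n₁ = (1 + 1/k)·((z_{α/2} + z_β)/d)² = 1.500 × (2.487/0.81)².
n₁ = 1.500 × 9.43 = 14.1.
Round up: n₁ = 15, giving n₂ = 2 × 15 = 30.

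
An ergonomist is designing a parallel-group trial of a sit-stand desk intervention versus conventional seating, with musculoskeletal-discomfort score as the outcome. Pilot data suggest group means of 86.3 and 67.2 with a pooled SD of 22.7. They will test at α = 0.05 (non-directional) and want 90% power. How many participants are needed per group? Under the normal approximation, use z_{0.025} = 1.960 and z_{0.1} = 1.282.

Cohen's d = |M₁ − M₂| / SD_pooled = |86.3 − 67.2| / 22.7 = 19.1 / 22.7 = 0.841.
For two independent groups with equal n: n = 2·((z_{α/2} + z_β) / d)².
z_{α/2} + z_β = 1.960 + 1.282 = 3.242.
n = 2 × (3.242 / 0.841)² = 2 × 3.855² = 2 × 14.86 = 29.7.
Round up to the next whole participant.

n = 30 per group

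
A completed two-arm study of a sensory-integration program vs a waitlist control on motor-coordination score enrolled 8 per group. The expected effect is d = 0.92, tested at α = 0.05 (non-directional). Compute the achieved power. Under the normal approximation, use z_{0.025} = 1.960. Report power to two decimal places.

power ≈ 0.45

For two equal groups, power = Φ(d·√(n/2) − z_{α/2}).
d·√(n/2) = 0.92 × √(8/2) = 0.92 × 2.000 = 1.840.
z_β = 1.840 − 1.960 = -0.120.
Power = Φ(-0.120) = 0.452.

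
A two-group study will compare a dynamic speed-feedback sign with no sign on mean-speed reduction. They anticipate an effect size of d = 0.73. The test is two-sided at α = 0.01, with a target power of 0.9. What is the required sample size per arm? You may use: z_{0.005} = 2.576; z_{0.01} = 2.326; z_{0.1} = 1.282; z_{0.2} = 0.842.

n = 56 per group

For two independent groups with equal n: n = 2·((z_{α/2} + z_β) / d)².
z_{α/2} + z_β = 2.576 + 1.282 = 3.858.
n = 2 × (3.858 / 0.73)² = 2 × 5.285² = 2 × 27.93 = 55.9.
Round up to the next whole participant.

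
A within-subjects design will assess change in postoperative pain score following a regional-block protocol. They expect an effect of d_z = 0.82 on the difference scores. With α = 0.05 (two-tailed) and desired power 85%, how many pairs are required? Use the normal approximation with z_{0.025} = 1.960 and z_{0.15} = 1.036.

For a paired (one-sample on differences) test: n = ((z_{α/2} + z_β) / d)².
z_{α/2} + z_β = 1.960 + 1.036 = 2.996.
n = (2.996 / 0.82)² = 3.654² = 13.35.
Round up.

n = 14 pairs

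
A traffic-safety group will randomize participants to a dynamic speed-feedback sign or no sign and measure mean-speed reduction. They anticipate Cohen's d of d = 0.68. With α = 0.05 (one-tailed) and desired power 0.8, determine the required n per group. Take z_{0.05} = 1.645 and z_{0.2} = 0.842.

n = 27 per group

For two independent groups with equal n: n = 2·((z_{α} + z_β) / d)².
z_{α} + z_β = 1.645 + 0.842 = 2.487.
n = 2 × (2.487 / 0.68)² = 2 × 3.657² = 2 × 13.38 = 26.8.
Round up to the next whole participant.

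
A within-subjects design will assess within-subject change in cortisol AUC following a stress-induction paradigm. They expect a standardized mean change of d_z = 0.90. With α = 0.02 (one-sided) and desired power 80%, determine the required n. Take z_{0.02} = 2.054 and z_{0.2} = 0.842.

For a paired (one-sample on differences) test: n = ((z_{α} + z_β) / d)².
z_{α} + z_β = 2.054 + 0.842 = 2.896.
n = (2.896 / 0.90)² = 3.218² = 10.35.
Round up.

n = 11 pairs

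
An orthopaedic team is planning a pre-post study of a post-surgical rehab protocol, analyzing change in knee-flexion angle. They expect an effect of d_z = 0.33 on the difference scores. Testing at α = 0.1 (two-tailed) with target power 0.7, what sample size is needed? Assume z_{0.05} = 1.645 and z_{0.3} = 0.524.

n = 44 pairs

For a paired (one-sample on differences) test: n = ((z_{α/2} + z_β) / d)².
z_{α/2} + z_β = 1.645 + 0.524 = 2.169.
n = (2.169 / 0.33)² = 6.573² = 43.20.
Round up.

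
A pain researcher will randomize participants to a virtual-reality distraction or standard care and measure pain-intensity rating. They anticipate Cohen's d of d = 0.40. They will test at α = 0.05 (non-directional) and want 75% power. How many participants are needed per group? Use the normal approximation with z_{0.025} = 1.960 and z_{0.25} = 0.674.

n = 87 per group

For two independent groups with equal n: n = 2·((z_{α/2} + z_β) / d)².
z_{α/2} + z_β = 1.960 + 0.674 = 2.634.
n = 2 × (2.634 / 0.40)² = 2 × 6.585² = 2 × 43.36 = 86.7.
Round up to the next whole participant.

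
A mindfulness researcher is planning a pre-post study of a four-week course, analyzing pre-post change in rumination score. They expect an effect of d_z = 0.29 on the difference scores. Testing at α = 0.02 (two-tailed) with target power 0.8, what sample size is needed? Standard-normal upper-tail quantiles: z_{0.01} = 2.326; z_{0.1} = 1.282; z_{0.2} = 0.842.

n = 120 pairs

For a paired (one-sample on differences) test: n = ((z_{α/2} + z_β) / d)².
z_{α/2} + z_β = 2.326 + 0.842 = 3.168.
n = (3.168 / 0.29)² = 10.924² = 119.34.
Round up.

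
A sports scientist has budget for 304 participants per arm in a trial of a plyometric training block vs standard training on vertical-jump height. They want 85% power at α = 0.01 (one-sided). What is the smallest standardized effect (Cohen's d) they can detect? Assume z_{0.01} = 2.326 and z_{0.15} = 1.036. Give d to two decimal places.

For two independent groups of n = 304 each: d_min = (z_{α} + z_β)·√(2/n).
z-sum = 2.326 + 1.036 = 3.362.
d_min = 3.362 × √(2/304) = 3.362 × 0.0811 = 0.273.

d_min ≈ 0.27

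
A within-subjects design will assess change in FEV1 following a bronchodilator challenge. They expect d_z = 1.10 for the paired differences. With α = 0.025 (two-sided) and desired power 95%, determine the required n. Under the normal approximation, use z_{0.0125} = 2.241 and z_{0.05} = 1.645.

For a paired (one-sample on differences) test: n = ((z_{α/2} + z_β) / d)².
z_{α/2} + z_β = 2.241 + 1.645 = 3.886.
n = (3.886 / 1.10)² = 3.533² = 12.48.
Round up.

n = 13 pairs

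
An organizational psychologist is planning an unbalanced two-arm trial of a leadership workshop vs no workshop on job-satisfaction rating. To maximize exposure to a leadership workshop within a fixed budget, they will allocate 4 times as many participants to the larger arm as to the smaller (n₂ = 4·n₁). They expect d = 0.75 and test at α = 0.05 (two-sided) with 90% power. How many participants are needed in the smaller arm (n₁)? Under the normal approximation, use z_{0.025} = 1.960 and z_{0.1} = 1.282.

n₁ = 24

With allocation ratio k = n₂/n₁ = 4, Var(x̄₁−x̄₂) = σ²(1/n₁ + 1/(k·n₁)) = σ²·(k+1)/(k·n₁).
So n₁ = (1 + 1/k)·((z_{α/2} + z_β)/d)² = 1.250 × (3.242/0.75)².
n₁ = 1.250 × 18.69 = 23.4.
Round up: n₁ = 24, giving n₂ = 4 × 24 = 96.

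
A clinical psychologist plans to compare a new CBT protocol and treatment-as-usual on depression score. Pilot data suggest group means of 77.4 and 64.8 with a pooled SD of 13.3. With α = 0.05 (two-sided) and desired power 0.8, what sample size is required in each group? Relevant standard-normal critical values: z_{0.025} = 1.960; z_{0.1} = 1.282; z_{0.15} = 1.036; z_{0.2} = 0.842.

n = 18 per group

Cohen's d = |M₁ − M₂| / SD_pooled = |77.4 − 64.8| / 13.3 = 12.6 / 13.3 = 0.947.
For two independent groups with equal n: n = 2·((z_{α/2} + z_β) / d)².
z_{α/2} + z_β = 1.960 + 0.842 = 2.802.
n = 2 × (2.802 / 0.947)² = 2 × 2.959² = 2 × 8.75 = 17.5.
Round up to the next whole participant.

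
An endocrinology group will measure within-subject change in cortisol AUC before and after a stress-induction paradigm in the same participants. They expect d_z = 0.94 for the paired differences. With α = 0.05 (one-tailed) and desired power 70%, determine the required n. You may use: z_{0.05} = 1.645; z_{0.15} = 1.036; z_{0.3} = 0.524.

n = 6 pairs

For a paired (one-sample on differences) test: n = ((z_{α} + z_β) / d)².
z_{α} + z_β = 1.645 + 0.524 = 2.169.
n = (2.169 / 0.94)² = 2.307² = 5.32.
Round up.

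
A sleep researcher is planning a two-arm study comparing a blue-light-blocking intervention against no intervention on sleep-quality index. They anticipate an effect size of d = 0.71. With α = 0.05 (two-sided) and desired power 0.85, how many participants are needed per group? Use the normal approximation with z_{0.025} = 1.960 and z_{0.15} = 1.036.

n = 36 per group

For two independent groups with equal n: n = 2·((z_{α/2} + z_β) / d)².
z_{α/2} + z_β = 1.960 + 1.036 = 2.996.
n = 2 × (2.996 / 0.71)² = 2 × 4.220² = 2 × 17.81 = 35.6.
Round up to the next whole participant.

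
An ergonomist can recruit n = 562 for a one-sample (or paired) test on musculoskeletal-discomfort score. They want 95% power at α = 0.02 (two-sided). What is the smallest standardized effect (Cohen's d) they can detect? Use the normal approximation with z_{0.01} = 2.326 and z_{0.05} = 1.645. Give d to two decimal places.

For a single sample (or paired design) of n = 562: d_min = (z_{α/2} + z_β)/√n.
z-sum = 2.326 + 1.645 = 3.971.
d_min = 3.971 / √562 = 3.971 / 23.707 = 0.168.

d_min ≈ 0.17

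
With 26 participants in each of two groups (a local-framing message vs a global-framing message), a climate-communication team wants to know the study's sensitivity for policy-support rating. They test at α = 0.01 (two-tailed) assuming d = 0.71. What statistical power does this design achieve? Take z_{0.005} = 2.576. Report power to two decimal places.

power ≈ 0.49

For two equal groups, power = Φ(d·√(n/2) − z_{α/2}).
d·√(n/2) = 0.71 × √(26/2) = 0.71 × 3.606 = 2.560.
z_β = 2.560 − 2.576 = -0.016.
Power = Φ(-0.016) = 0.494.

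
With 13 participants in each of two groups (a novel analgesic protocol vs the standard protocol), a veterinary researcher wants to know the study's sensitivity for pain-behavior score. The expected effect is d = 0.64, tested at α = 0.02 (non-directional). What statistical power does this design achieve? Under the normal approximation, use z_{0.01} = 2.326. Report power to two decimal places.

power ≈ 0.24

For two equal groups, power = Φ(d·√(n/2) − z_{α/2}).
d·√(n/2) = 0.64 × √(13/2) = 0.64 × 2.550 = 1.632.
z_β = 1.632 − 2.326 = -0.694.
Power = Φ(-0.694) = 0.244.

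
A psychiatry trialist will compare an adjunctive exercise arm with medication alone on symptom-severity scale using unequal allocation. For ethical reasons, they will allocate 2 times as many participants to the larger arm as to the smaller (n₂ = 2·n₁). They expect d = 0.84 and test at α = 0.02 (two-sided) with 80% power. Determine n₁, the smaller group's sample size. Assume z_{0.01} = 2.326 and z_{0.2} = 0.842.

n₁ = 22

With allocation ratio k = n₂/n₁ = 2, Var(x̄₁−x̄₂) = σ²(1/n₁ + 1/(k·n₁)) = σ²·(k+1)/(k·n₁).
So n₁ = (1 + 1/k)·((z_{α/2} + z_β)/d)² = 1.500 × (3.168/0.84)².
n₁ = 1.500 × 14.22 = 21.3.
Round up: n₁ = 22, giving n₂ = 2 × 22 = 44.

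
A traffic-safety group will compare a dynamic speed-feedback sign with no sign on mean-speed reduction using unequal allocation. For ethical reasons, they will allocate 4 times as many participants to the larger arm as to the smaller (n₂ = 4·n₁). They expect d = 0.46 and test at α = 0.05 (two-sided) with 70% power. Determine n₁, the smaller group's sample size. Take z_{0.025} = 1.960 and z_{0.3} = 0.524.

n₁ = 37

With allocation ratio k = n₂/n₁ = 4, Var(x̄₁−x̄₂) = σ²(1/n₁ + 1/(k·n₁)) = σ²·(k+1)/(k·n₁).
So n₁ = (1 + 1/k)·((z_{α/2} + z_β)/d)² = 1.250 × (2.484/0.46)².
n₁ = 1.250 × 29.16 = 36.4.
Round up: n₁ = 37, giving n₂ = 4 × 37 = 148.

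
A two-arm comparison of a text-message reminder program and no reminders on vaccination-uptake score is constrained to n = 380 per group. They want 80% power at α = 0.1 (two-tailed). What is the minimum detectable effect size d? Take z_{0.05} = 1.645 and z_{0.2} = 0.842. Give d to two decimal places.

For two independent groups of n = 380 each: d_min = (z_{α/2} + z_β)·√(2/n).
z-sum = 1.645 + 0.842 = 2.487.
d_min = 2.487 × √(2/380) = 2.487 × 0.0725 = 0.180.

d_min ≈ 0.18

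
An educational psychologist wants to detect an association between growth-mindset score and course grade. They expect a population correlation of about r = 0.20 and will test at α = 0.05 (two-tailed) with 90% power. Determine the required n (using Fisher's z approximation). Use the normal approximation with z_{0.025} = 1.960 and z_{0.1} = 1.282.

Fisher's z: C = ½·ln((1+r)/(1−r)) = ½·ln(1.5000) = 0.2027.
n = ((z_{α/2} + z_β)/C)² + 3.
(1.960 + 1.282) / 0.2027 = 3.242 / 0.2027 = 15.994.
n = 15.994² + 3 = 255.81 + 3 = 258.8.
Round up.

n = 259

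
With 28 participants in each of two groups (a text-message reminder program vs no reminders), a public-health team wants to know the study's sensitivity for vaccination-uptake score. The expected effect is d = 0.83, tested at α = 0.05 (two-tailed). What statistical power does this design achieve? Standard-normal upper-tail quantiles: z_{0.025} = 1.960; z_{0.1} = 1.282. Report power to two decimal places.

power ≈ 0.87

For two equal groups, power = Φ(d·√(n/2) − z_{α/2}).
d·√(n/2) = 0.83 × √(28/2) = 0.83 × 3.742 = 3.106.
z_β = 3.106 − 1.960 = 1.146.
Power = Φ(1.146) = 0.874.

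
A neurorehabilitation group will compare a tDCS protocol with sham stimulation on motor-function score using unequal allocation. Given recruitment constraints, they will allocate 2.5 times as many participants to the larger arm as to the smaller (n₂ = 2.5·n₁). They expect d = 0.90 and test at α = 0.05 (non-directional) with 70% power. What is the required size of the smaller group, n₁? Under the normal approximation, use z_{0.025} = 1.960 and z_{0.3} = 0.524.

n₁ = 11

With allocation ratio k = n₂/n₁ = 2.5, Var(x̄₁−x̄₂) = σ²(1/n₁ + 1/(k·n₁)) = σ²·(k+1)/(k·n₁).
So n₁ = (1 + 1/k)·((z_{α/2} + z_β)/d)² = 1.400 × (2.484/0.90)².
n₁ = 1.400 × 7.62 = 10.7.
Round up: n₁ = 11, giving n₂ = ⌈2.5 × 11⌉ = ⌈27.5⌉ = 28.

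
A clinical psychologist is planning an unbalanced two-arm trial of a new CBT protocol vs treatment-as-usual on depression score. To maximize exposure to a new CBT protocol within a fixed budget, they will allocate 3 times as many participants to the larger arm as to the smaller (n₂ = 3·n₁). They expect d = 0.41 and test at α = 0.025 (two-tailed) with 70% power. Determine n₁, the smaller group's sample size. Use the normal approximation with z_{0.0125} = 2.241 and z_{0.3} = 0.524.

With allocation ratio k = n₂/n₁ = 3, Var(x̄₁−x̄₂) = σ²(1/n₁ + 1/(k·n₁)) = σ²·(k+1)/(k·n₁).
So n₁ = (1 + 1/k)·((z_{α/2} + z_β)/d)² = 1.333 × (2.765/0.41)².
n₁ = 1.333 × 45.48 = 60.6.
Round up: n₁ = 61, giving n₂ = 3 × 61 = 183.

n₁ = 61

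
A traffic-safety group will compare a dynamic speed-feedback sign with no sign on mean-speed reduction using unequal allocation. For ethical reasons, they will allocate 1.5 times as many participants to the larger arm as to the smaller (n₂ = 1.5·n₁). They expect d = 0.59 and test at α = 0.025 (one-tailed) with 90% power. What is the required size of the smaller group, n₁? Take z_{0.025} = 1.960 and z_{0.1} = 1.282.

n₁ = 51

With allocation ratio k = n₂/n₁ = 1.5, Var(x̄₁−x̄₂) = σ²(1/n₁ + 1/(k·n₁)) = σ²·(k+1)/(k·n₁).
So n₁ = (1 + 1/k)·((z_{α} + z_β)/d)² = 1.667 × (3.242/0.59)².
n₁ = 1.667 × 30.19 = 50.3.
Round up: n₁ = 51, giving n₂ = ⌈1.5 × 51⌉ = ⌈76.5⌉ = 77.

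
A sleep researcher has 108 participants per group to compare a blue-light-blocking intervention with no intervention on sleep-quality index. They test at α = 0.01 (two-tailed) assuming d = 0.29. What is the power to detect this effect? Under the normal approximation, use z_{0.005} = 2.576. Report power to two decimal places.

power ≈ 0.33

For two equal groups, power = Φ(d·√(n/2) − z_{α/2}).
d·√(n/2) = 0.29 × √(108/2) = 0.29 × 7.348 = 2.131.
z_β = 2.131 − 2.576 = -0.445.
Power = Φ(-0.445) = 0.328.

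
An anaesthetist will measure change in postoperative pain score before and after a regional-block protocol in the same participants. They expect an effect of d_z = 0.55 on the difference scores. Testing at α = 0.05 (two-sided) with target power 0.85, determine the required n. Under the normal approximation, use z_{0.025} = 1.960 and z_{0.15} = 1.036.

For a paired (one-sample on differences) test: n = ((z_{α/2} + z_β) / d)².
z_{α/2} + z_β = 1.960 + 1.036 = 2.996.
n = (2.996 / 0.55)² = 5.447² = 29.67.
Round up.

n = 30 pairs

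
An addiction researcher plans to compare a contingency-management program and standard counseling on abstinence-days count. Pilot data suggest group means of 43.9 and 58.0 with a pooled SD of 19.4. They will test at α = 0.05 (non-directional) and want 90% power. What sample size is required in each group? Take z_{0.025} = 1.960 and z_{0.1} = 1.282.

n = 40 per group

Cohen's d = |M₁ − M₂| / SD_pooled = |43.9 − 58.0| / 19.4 = 14.1 / 19.4 = 0.727.
For two independent groups with equal n: n = 2·((z_{α/2} + z_β) / d)².
z_{α/2} + z_β = 1.960 + 1.282 = 3.242.
n = 2 × (3.242 / 0.727)² = 2 × 4.459² = 2 × 19.89 = 39.8.
Round up to the next whole participant.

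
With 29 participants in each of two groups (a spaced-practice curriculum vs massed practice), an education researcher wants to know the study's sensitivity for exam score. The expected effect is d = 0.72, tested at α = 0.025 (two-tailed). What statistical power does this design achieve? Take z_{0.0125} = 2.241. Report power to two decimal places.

power ≈ 0.69

For two equal groups, power = Φ(d·√(n/2) − z_{α/2}).
d·√(n/2) = 0.72 × √(29/2) = 0.72 × 3.808 = 2.742.
z_β = 2.742 − 2.241 = 0.501.
Power = Φ(0.501) = 0.692.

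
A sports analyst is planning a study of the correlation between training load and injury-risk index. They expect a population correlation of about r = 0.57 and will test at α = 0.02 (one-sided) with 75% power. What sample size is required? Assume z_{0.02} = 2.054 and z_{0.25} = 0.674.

n = 21

Fisher's z: C = ½·ln((1+r)/(1−r)) = ½·ln(3.6512) = 0.6475.
n = ((z_{α} + z_β)/C)² + 3.
(2.054 + 0.674) / 0.6475 = 2.728 / 0.6475 = 4.213.
n = 4.213² + 3 = 17.75 + 3 = 20.8.
Round up.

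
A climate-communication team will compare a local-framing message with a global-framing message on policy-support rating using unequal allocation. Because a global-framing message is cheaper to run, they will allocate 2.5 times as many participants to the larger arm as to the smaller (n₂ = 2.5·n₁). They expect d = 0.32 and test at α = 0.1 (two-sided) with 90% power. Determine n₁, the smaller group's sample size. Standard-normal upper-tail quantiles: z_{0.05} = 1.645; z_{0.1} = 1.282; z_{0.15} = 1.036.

n₁ = 118

With allocation ratio k = n₂/n₁ = 2.5, Var(x̄₁−x̄₂) = σ²(1/n₁ + 1/(k·n₁)) = σ²·(k+1)/(k·n₁).
So n₁ = (1 + 1/k)·((z_{α/2} + z_β)/d)² = 1.400 × (2.927/0.32)².
n₁ = 1.400 × 83.67 = 117.1.
Round up: n₁ = 118, giving n₂ = 2.5 × 118 = 295.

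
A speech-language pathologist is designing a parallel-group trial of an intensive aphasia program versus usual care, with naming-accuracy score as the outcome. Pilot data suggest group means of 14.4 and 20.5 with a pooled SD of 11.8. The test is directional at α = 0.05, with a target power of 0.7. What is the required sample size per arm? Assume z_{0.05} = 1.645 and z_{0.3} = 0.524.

n = 36 per group

Cohen's d = |M₁ − M₂| / SD_pooled = |14.4 − 20.5| / 11.8 = 6.1 / 11.8 = 0.517.
For two independent groups with equal n: n = 2·((z_{α} + z_β) / d)².
z_{α} + z_β = 1.645 + 0.524 = 2.169.
n = 2 × (2.169 / 0.517)² = 2 × 4.195² = 2 × 17.60 = 35.2.
Round up to the next whole participant.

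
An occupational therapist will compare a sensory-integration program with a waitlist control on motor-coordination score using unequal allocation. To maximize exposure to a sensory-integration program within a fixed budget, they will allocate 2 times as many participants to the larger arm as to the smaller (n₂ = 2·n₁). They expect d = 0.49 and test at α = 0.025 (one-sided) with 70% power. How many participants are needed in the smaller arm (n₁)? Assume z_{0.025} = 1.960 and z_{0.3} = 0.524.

With allocation ratio k = n₂/n₁ = 2, Var(x̄₁−x̄₂) = σ²(1/n₁ + 1/(k·n₁)) = σ²·(k+1)/(k·n₁).
So n₁ = (1 + 1/k)·((z_{α} + z_β)/d)² = 1.500 × (2.484/0.49)².
n₁ = 1.500 × 25.70 = 38.5.
Round up: n₁ = 39, giving n₂ = 2 × 39 = 78.

n₁ = 39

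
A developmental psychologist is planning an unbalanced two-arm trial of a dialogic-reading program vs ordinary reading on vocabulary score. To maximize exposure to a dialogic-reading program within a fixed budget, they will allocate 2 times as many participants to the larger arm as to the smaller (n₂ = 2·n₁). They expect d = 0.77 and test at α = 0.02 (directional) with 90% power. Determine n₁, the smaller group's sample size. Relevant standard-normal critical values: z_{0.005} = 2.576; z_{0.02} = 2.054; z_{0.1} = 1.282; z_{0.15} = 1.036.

With allocation ratio k = n₂/n₁ = 2, Var(x̄₁−x̄₂) = σ²(1/n₁ + 1/(k·n₁)) = σ²·(k+1)/(k·n₁).
So n₁ = (1 + 1/k)·((z_{α} + z_β)/d)² = 1.500 × (3.336/0.77)².
n₁ = 1.500 × 18.77 = 28.2.
Round up: n₁ = 29, giving n₂ = 2 × 29 = 58.

n₁ = 29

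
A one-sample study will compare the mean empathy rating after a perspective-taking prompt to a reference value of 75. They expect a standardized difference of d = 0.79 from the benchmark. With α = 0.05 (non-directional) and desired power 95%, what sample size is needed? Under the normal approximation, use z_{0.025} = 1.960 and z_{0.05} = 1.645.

For a one-sample test: n = ((z_{α/2} + z_β) / d)².
z_{α/2} + z_β = 1.960 + 1.645 = 3.605.
n = (3.605 / 0.79)² = 4.563² = 20.82.
Round up.

n = 21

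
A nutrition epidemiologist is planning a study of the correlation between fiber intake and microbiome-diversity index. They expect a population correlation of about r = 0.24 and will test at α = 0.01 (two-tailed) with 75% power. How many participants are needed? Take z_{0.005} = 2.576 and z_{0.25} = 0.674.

n = 180

Fisher's z: C = ½·ln((1+r)/(1−r)) = ½·ln(1.6316) = 0.2448.
n = ((z_{α/2} + z_β)/C)² + 3.
(2.576 + 0.674) / 0.2448 = 3.250 / 0.2448 = 13.276.
n = 13.276² + 3 = 176.26 + 3 = 179.3.
Round up.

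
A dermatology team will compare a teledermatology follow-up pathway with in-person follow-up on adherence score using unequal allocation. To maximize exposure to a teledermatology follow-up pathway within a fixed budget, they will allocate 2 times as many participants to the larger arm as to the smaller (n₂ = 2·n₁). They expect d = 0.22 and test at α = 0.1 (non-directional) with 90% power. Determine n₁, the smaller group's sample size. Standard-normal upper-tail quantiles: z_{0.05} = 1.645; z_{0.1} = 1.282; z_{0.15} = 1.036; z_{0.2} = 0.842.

n₁ = 266

With allocation ratio k = n₂/n₁ = 2, Var(x̄₁−x̄₂) = σ²(1/n₁ + 1/(k·n₁)) = σ²·(k+1)/(k·n₁).
So n₁ = (1 + 1/k)·((z_{α/2} + z_β)/d)² = 1.500 × (2.927/0.22)².
n₁ = 1.500 × 177.01 = 265.5.
Round up: n₁ = 266, giving n₂ = 2 × 266 = 532.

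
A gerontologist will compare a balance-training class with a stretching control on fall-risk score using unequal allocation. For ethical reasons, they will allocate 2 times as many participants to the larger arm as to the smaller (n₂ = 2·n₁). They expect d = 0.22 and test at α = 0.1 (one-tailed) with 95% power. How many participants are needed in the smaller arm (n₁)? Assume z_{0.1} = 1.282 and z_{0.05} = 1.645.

n₁ = 266

With allocation ratio k = n₂/n₁ = 2, Var(x̄₁−x̄₂) = σ²(1/n₁ + 1/(k·n₁)) = σ²·(k+1)/(k·n₁).
So n₁ = (1 + 1/k)·((z_{α} + z_β)/d)² = 1.500 × (2.927/0.22)².
n₁ = 1.500 × 177.01 = 265.5.
Round up: n₁ = 266, giving n₂ = 2 × 266 = 532.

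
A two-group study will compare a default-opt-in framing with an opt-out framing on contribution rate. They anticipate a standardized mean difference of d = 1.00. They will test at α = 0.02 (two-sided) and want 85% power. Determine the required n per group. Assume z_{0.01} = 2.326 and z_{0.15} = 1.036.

n = 23 per group

For two independent groups with equal n: n = 2·((z_{α/2} + z_β) / d)².
z_{α/2} + z_β = 2.326 + 1.036 = 3.362.
n = 2 × (3.362 / 1.00)² = 2 × 3.362² = 2 × 11.30 = 22.6.
Round up to the next whole participant.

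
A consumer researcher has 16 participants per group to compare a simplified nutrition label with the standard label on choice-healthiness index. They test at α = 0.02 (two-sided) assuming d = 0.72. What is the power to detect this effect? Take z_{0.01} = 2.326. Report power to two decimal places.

power ≈ 0.39

For two equal groups, power = Φ(d·√(n/2) − z_{α/2}).
d·√(n/2) = 0.72 × √(16/2) = 0.72 × 2.828 = 2.036.
z_β = 2.036 − 2.326 = -0.290.
Power = Φ(-0.290) = 0.386.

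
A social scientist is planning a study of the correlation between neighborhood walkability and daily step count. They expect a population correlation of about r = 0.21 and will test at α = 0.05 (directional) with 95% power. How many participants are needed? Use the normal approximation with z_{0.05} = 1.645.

n = 242

Fisher's z: C = ½·ln((1+r)/(1−r)) = ½·ln(1.5316) = 0.2132.
n = ((z_{α} + z_β)/C)² + 3.
(1.645 + 1.645) / 0.2132 = 3.290 / 0.2132 = 15.432.
n = 15.432² + 3 = 238.13 + 3 = 241.1.
Round up.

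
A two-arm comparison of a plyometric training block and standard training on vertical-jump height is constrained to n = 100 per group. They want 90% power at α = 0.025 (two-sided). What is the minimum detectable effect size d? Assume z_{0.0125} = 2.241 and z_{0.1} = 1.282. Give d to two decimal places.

For two independent groups of n = 100 each: d_min = (z_{α/2} + z_β)·√(2/n).
z-sum = 2.241 + 1.282 = 3.523.
d_min = 3.523 × √(2/100) = 3.523 × 0.1414 = 0.498.

d_min ≈ 0.50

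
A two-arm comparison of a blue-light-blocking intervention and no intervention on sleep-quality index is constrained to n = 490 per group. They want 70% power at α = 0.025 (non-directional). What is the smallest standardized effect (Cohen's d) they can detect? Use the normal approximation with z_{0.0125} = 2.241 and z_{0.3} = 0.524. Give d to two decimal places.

d_min ≈ 0.18

For two independent groups of n = 490 each: d_min = (z_{α/2} + z_β)·√(2/n).
z-sum = 2.241 + 0.524 = 2.765.
d_min = 2.765 × √(2/490) = 2.765 × 0.0639 = 0.177.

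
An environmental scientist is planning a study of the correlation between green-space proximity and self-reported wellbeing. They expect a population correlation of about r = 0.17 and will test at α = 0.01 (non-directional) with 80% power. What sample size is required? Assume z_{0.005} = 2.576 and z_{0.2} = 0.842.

Fisher's z: C = ½·ln((1+r)/(1−r)) = ½·ln(1.4096) = 0.1717.
n = ((z_{α/2} + z_β)/C)² + 3.
(2.576 + 0.842) / 0.1717 = 3.418 / 0.1717 = 19.907.
n = 19.907² + 3 = 396.28 + 3 = 399.3.
Round up.

n = 400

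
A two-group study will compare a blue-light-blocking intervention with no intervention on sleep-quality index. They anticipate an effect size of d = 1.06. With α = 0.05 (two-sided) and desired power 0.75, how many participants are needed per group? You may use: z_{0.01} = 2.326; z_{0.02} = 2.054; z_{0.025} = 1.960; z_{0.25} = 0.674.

n = 13 per group

For two independent groups with equal n: n = 2·((z_{α/2} + z_β) / d)².
z_{α/2} + z_β = 1.960 + 0.674 = 2.634.
n = 2 × (2.634 / 1.06)² = 2 × 2.485² = 2 × 6.17 = 12.3.
Round up to the next whole participant.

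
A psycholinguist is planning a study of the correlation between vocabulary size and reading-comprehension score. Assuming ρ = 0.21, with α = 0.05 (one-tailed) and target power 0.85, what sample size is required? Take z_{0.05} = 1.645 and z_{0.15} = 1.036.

Fisher's z: C = ½·ln((1+r)/(1−r)) = ½·ln(1.5316) = 0.2132.
n = ((z_{α} + z_β)/C)² + 3.
(1.645 + 1.036) / 0.2132 = 2.681 / 0.2132 = 12.575.
n = 12.575² + 3 = 158.13 + 3 = 161.1.
Round up.

n = 162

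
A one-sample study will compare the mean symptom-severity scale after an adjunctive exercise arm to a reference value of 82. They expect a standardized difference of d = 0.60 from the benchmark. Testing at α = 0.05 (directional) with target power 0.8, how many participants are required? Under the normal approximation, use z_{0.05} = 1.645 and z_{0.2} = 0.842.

n = 18

For a one-sample test: n = ((z_{α} + z_β) / d)².
z_{α} + z_β = 1.645 + 0.842 = 2.487.
n = (2.487 / 0.60)² = 4.145² = 17.18.
Round up.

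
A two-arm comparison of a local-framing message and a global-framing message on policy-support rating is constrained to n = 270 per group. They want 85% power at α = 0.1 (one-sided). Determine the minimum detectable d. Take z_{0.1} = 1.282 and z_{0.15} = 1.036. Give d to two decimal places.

For two independent groups of n = 270 each: d_min = (z_{α} + z_β)·√(2/n).
z-sum = 1.282 + 1.036 = 2.318.
d_min = 2.318 × √(2/270) = 2.318 × 0.0861 = 0.200.

d_min ≈ 0.20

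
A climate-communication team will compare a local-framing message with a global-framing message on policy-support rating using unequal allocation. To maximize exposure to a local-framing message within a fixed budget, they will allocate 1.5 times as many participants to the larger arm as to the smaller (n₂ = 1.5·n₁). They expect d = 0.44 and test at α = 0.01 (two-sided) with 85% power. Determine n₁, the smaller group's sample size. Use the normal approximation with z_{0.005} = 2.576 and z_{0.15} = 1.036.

With allocation ratio k = n₂/n₁ = 1.5, Var(x̄₁−x̄₂) = σ²(1/n₁ + 1/(k·n₁)) = σ²·(k+1)/(k·n₁).
So n₁ = (1 + 1/k)·((z_{α/2} + z_β)/d)² = 1.667 × (3.612/0.44)².
n₁ = 1.667 × 67.39 = 112.3.
Round up: n₁ = 113, giving n₂ = ⌈1.5 × 113⌉ = ⌈169.5⌉ = 170.

n₁ = 113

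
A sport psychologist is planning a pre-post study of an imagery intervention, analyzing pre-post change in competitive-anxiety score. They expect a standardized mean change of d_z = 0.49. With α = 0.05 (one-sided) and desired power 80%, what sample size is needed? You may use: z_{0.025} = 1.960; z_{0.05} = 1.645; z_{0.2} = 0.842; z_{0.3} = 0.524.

n = 26 pairs

For a paired (one-sample on differences) test: n = ((z_{α} + z_β) / d)².
z_{α} + z_β = 1.645 + 0.842 = 2.487.
n = (2.487 / 0.49)² = 5.076² = 25.76.
Round up.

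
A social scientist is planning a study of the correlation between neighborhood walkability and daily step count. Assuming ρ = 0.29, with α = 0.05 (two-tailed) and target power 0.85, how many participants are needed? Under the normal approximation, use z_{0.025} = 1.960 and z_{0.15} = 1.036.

Fisher's z: C = ½·ln((1+r)/(1−r)) = ½·ln(1.8169) = 0.2986.
n = ((z_{α/2} + z_β)/C)² + 3.
(1.960 + 1.036) / 0.2986 = 2.996 / 0.2986 = 10.033.
n = 10.033² + 3 = 100.67 + 3 = 103.7.
Round up.

n = 104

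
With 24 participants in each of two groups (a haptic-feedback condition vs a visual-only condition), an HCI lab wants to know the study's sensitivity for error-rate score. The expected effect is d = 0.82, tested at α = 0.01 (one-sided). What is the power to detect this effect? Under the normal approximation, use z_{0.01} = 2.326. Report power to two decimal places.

For two equal groups, power = Φ(d·√(n/2) − z_{α}).
d·√(n/2) = 0.82 × √(24/2) = 0.82 × 3.464 = 2.841.
z_β = 2.841 − 2.326 = 0.515.
Power = Φ(0.515) = 0.697.

power ≈ 0.70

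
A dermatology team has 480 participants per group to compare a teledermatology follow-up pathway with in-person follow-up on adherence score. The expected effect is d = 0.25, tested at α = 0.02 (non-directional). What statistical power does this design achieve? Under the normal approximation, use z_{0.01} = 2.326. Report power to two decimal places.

For two equal groups, power = Φ(d·√(n/2) − z_{α/2}).
d·√(n/2) = 0.25 × √(480/2) = 0.25 × 15.492 = 3.873.
z_β = 3.873 − 2.326 = 1.547.
Power = Φ(1.547) = 0.939.

power ≈ 0.94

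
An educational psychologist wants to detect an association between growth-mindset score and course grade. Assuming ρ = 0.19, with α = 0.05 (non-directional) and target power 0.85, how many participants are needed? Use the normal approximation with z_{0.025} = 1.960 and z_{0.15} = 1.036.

Fisher's z: C = ½·ln((1+r)/(1−r)) = ½·ln(1.4691) = 0.1923.
n = ((z_{α/2} + z_β)/C)² + 3.
(1.960 + 1.036) / 0.1923 = 2.996 / 0.1923 = 15.580.
n = 15.580² + 3 = 242.73 + 3 = 245.7.
Round up.

n = 246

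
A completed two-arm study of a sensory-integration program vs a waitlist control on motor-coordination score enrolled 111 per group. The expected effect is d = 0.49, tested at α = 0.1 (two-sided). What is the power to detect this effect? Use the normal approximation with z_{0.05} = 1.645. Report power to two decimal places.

power ≈ 0.98

For two equal groups, power = Φ(d·√(n/2) − z_{α/2}).
d·√(n/2) = 0.49 × √(111/2) = 0.49 × 7.450 = 3.650.
z_β = 3.650 − 1.645 = 2.005.
Power = Φ(2.005) = 0.978.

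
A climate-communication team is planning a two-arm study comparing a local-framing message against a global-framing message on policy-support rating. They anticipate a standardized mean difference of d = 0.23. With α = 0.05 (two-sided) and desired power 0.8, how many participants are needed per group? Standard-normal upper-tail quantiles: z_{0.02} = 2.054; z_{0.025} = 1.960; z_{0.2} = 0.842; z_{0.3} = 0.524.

For two independent groups with equal n: n = 2·((z_{α/2} + z_β) / d)².
z_{α/2} + z_β = 1.960 + 0.842 = 2.802.
n = 2 × (2.802 / 0.23)² = 2 × 12.183² = 2 × 148.42 = 296.8.
Round up to the next whole participant.

n = 297 per group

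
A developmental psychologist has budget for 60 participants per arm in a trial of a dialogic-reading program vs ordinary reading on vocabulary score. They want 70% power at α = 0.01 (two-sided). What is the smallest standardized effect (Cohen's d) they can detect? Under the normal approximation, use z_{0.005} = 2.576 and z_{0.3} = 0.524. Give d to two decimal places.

d_min ≈ 0.57

For two independent groups of n = 60 each: d_min = (z_{α/2} + z_β)·√(2/n).
z-sum = 2.576 + 0.524 = 3.100.
d_min = 3.100 × √(2/60) = 3.100 × 0.1826 = 0.566.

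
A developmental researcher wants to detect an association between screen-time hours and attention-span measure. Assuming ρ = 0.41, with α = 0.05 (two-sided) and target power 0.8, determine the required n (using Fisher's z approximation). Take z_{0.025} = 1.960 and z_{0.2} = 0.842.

n = 45

Fisher's z: C = ½·ln((1+r)/(1−r)) = ½·ln(2.3898) = 0.4356.
n = ((z_{α/2} + z_β)/C)² + 3.
(1.960 + 0.842) / 0.4356 = 2.802 / 0.4356 = 6.433.
n = 6.433² + 3 = 41.38 + 3 = 44.4.
Round up.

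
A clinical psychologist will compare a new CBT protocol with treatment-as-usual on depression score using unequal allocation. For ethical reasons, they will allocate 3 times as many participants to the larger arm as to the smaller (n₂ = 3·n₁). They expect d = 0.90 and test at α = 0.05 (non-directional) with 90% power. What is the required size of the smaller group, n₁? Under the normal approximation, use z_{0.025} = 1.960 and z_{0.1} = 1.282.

n₁ = 18

With allocation ratio k = n₂/n₁ = 3, Var(x̄₁−x̄₂) = σ²(1/n₁ + 1/(k·n₁)) = σ²·(k+1)/(k·n₁).
So n₁ = (1 + 1/k)·((z_{α/2} + z_β)/d)² = 1.333 × (3.242/0.90)².
n₁ = 1.333 × 12.98 = 17.3.
Round up: n₁ = 18, giving n₂ = 3 × 18 = 54.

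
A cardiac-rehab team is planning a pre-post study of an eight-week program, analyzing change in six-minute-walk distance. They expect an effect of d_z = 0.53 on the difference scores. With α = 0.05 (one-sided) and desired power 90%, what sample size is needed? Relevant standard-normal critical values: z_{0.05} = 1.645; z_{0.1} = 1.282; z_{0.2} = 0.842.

For a paired (one-sample on differences) test: n = ((z_{α} + z_β) / d)².
z_{α} + z_β = 1.645 + 1.282 = 2.927.
n = (2.927 / 0.53)² = 5.523² = 30.50.
Round up.

n = 31 pairs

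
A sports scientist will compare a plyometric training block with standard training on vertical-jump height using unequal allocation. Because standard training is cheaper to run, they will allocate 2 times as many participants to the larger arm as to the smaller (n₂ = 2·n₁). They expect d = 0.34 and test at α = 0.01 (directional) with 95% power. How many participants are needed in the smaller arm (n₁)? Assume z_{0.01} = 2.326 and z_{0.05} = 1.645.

n₁ = 205

With allocation ratio k = n₂/n₁ = 2, Var(x̄₁−x̄₂) = σ²(1/n₁ + 1/(k·n₁)) = σ²·(k+1)/(k·n₁).
So n₁ = (1 + 1/k)·((z_{α} + z_β)/d)² = 1.500 × (3.971/0.34)².
n₁ = 1.500 × 136.41 = 204.6.
Round up: n₁ = 205, giving n₂ = 2 × 205 = 410.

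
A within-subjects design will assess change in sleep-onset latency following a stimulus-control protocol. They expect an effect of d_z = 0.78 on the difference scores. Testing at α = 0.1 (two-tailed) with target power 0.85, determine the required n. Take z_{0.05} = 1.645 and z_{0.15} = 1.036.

n = 12 pairs

For a paired (one-sample on differences) test: n = ((z_{α/2} + z_β) / d)².
z_{α/2} + z_β = 1.645 + 1.036 = 2.681.
n = (2.681 / 0.78)² = 3.437² = 11.81.
Round up.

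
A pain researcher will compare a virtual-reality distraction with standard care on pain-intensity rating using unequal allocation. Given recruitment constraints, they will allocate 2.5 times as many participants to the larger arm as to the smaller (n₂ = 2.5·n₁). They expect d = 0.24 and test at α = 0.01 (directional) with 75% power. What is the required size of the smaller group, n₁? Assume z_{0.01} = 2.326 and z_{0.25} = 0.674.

With allocation ratio k = n₂/n₁ = 2.5, Var(x̄₁−x̄₂) = σ²(1/n₁ + 1/(k·n₁)) = σ²·(k+1)/(k·n₁).
So n₁ = (1 + 1/k)·((z_{α} + z_β)/d)² = 1.400 × (3.000/0.24)².
n₁ = 1.400 × 156.25 = 218.8.
Round up: n₁ = 219, giving n₂ = ⌈2.5 × 219⌉ = ⌈547.5⌉ = 548.

n₁ = 219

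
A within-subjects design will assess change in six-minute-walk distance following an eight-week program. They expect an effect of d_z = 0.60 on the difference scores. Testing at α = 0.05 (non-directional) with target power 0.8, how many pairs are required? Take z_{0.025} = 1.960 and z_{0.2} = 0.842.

n = 22 pairs

For a paired (one-sample on differences) test: n = ((z_{α/2} + z_β) / d)².
z_{α/2} + z_β = 1.960 + 0.842 = 2.802.
n = (2.802 / 0.60)² = 4.670² = 21.81.
Round up.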